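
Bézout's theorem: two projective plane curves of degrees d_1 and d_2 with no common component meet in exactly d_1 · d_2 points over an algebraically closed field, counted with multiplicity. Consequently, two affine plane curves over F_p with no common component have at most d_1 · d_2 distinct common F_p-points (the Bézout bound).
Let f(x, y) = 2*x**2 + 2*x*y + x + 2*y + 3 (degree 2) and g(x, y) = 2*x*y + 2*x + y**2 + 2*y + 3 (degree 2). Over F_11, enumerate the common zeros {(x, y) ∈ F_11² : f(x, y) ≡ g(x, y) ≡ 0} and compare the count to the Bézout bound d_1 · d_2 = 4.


Common zeros: ∅; count = 0; Bézout bound = 4.

deg(f) = 2, deg(g) = 2, so Bézout bound = 4.
Scan x ∈ F_11. For each x, list the y ∈ F_11 with f(x, y) ≡ 0 and those with g(x, y) ≡ 0 (mod 11); the common zeros in that column are the intersection.
  x = 0: f ≡ 0 at y ∈ {4}; g ≡ 0 at y ∈ {2, 7}; common: ∅.
  x = 1: f ≡ 0 at y ∈ {4}; g ≡ 0 at y ∈ ∅; common: ∅.
  x = 2: f ≡ 0 at y ∈ {7}; g ≡ 0 at y ∈ ∅; common: ∅.
  x = 3: f ≡ 0 at y ∈ {8}; g ≡ 0 at y ∈ ∅; common: ∅.
  x = 4: f ≡ 0 at y ∈ {6}; g ≡ 0 at y ∈ {0, 1}; common: ∅.
  x = 5: f ≡ 0 at y ∈ {8}; g ≡ 0 at y ∈ {4, 6}; common: ∅.
  x = 6: f ≡ 0 at y ∈ {6}; g ≡ 0 at y ∈ {3, 5}; common: ∅.
  x = 7: f ≡ 0 at y ∈ {7}; g ≡ 0 at y ∈ {8, 9}; common: ∅.
  x = 8: f ≡ 0 at y ∈ {10}; g ≡ 0 at y ∈ ∅; common: ∅.
  x = 9: f ≡ 0 at y ∈ {10}; g ≡ 0 at y ∈ ∅; common: ∅.
  x = 10: f ≡ 0 at y ∈ ∅; g ≡ 0 at y ∈ ∅; common: ∅.
Collecting: common zeros = ∅, so the count is 0.
Comparison with the Bézout bound: 0 ≤ 4 = deg(f)·deg(g), as expected for curves with no common component (the affine F_11-count falls short of the bound because intersections may lie at infinity, over extension fields, or carry multiplicity).


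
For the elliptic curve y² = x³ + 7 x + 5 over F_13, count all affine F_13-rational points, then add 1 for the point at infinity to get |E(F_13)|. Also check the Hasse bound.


Affine points = {(1, 0), (2, 1), (2, 12), (3, 1), (3, 12), (5, 3), (5, 10), (6, 4), (6, 9), (8, 1), (8, 12), (9, 2), (9, 11), (10, 3), (10, 10), (11, 3), (11, 10), (12, 6), (12, 7)}; affine count = 19; |E(F_13)| = 20.

Discriminant check: Δ ∝ 4a³ + 27b² = 4·7³ + 27·5² = 4·343 + 27·25 ≡ 6 (mod 13). Nonzero ⇒ E is nonsingular.
For each x ∈ F_13, compute rhs = x³ + 7·x + 5 mod 13, then count y ∈ F_13 with y² ≡ rhs.
  x = 0: rhs = 5, matching y values: none (0 points).
  x = 1: rhs = 0, matching y values: 0 (1 points).
  x = 2: rhs = 1, matching y values: 1, 12 (2 points).
  x = 3: rhs = 1, matching y values: 1, 12 (2 points).
  x = 4: rhs = 6, matching y values: none (0 points).
  x = 5: rhs = 9, matching y values: 3, 10 (2 points).
  x = 6: rhs = 3, matching y values: 4, 9 (2 points).
  x = 7: rhs = 7, matching y values: none (0 points).
  x = 8: rhs = 1, matching y values: 1, 12 (2 points).
  x = 9: rhs = 4, matching y values: 2, 11 (2 points).
  x = 10: rhs = 9, matching y values: 3, 10 (2 points).
  x = 11: rhs = 9, matching y values: 3, 10 (2 points).
  x = 12: rhs = 10, matching y values: 6, 7 (2 points).
Total affine count: 19.
Full point count |E(F_13)| = 19 + 1 = 20.
Hasse bound: |20 − (13+1)| = |6| = 6 ≤ 2√13 ≈ 7.2111 ✓.


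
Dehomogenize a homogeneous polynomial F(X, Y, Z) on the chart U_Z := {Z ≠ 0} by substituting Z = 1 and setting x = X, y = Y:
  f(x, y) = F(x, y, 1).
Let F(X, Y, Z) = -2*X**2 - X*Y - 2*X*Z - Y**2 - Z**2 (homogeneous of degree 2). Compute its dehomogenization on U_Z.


f(x, y) = -2*x**2 - x*y - 2*x - y**2 - 1

On U_Z we set Z = 1. Each monomial c·X^i·Y^j·Z^k in F becomes c·x^i·y^j·1^k = c·x^i·y^j.
Substituting Z = 1: F(X, Y, 1) = -2*x**2 - x*y - 2*x - y**2 - 1.
Note: deg(f) ≤ deg(F) = 2; strict inequality happens when F is divisible by Z (lost terms).


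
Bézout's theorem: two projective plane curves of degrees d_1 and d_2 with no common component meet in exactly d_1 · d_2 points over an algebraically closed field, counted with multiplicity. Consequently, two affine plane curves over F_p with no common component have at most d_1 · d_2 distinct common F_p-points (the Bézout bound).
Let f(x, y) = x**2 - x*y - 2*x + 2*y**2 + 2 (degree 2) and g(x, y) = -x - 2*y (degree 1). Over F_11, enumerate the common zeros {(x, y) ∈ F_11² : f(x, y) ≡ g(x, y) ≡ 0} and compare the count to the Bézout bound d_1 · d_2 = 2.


Common zeros: ∅; count = 0; Bézout bound = 2.

deg(f) = 2, deg(g) = 1, so Bézout bound = 2.
Scan x ∈ F_11. For each x, list the y ∈ F_11 with f(x, y) ≡ 0 and those with g(x, y) ≡ 0 (mod 11); the common zeros in that column are the intersection.
  x = 0: f ≡ 0 at y ∈ ∅; g ≡ 0 at y ∈ {0}; common: ∅.
  x = 1: f ≡ 0 at y ∈ {8, 9}; g ≡ 0 at y ∈ {5}; common: ∅.
  x = 2: f ≡ 0 at y ∈ ∅; g ≡ 0 at y ∈ {10}; common: ∅.
  x = 3: f ≡ 0 at y ∈ ∅; g ≡ 0 at y ∈ {4}; common: ∅.
  x = 4: f ≡ 0 at y ∈ ∅; g ≡ 0 at y ∈ {9}; common: ∅.
  x = 5: f ≡ 0 at y ∈ ∅; g ≡ 0 at y ∈ {3}; common: ∅.
  x = 6: f ≡ 0 at y ∈ {1, 2}; g ≡ 0 at y ∈ {8}; common: ∅.
  x = 7: f ≡ 0 at y ∈ ∅; g ≡ 0 at y ∈ {2}; common: ∅.
  x = 8: f ≡ 0 at y ∈ {1, 3}; g ≡ 0 at y ∈ {7}; common: ∅.
  x = 9: f ≡ 0 at y ∈ {2, 8}; g ≡ 0 at y ∈ {1}; common: ∅.
  x = 10: f ≡ 0 at y ∈ {7, 9}; g ≡ 0 at y ∈ {6}; common: ∅.
Collecting: common zeros = ∅, so the count is 0.
Comparison with the Bézout bound: 0 ≤ 2 = deg(f)·deg(g), as expected for curves with no common component (the affine F_11-count falls short of the bound because intersections may lie at infinity, over extension fields, or carry multiplicity).


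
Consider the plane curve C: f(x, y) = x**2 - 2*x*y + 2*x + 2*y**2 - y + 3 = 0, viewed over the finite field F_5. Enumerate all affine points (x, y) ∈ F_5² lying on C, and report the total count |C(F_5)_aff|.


Affine F_5-points: {(1, 1), (1, 3), (3, 3), (4, 1)}; count = 4.

For each of the 25 pairs (x, y) ∈ F_5², evaluate f(x, y) mod 5. Record the zeros.
  x = 0: [0↦3, 1↦4, 2↦4, 3↦3, 4↦1]  zeros at y ∈ ∅
  x = 1: [0↦1, 1↦0, 2↦3, 3↦0, 4↦1]  zeros at y ∈ {1, 3}
  x = 2: [0↦1, 1↦3, 2↦4, 3↦4, 4↦3]  zeros at y ∈ ∅
  x = 3: [0↦3, 1↦3, 2↦2, 3↦0, 4↦2]  zeros at y ∈ {3}
  x = 4: [0↦2, 1↦0, 2↦2, 3↦3, 4↦3]  zeros at y ∈ {1}
Collecting zeros: affine points = {(1, 1), (1, 3), (3, 3), (4, 1)}.
Total count |C(F_5)_aff| = 4.


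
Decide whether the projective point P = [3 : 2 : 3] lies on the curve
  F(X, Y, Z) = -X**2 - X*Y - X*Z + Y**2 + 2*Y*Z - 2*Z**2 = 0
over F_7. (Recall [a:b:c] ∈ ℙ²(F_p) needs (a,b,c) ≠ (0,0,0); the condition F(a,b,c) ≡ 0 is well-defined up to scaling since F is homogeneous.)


F(3,2,3) ≡ 2 (mod 7); P is NOT on the curve.

Evaluate F(3, 2, 3) term-by-term (mod 7).
  -X**2 ↦ -1·9·1·1 = -9
  -X*Y ↦ -1·3·2·1 = -6
  -X*Z ↦ -1·3·1·3 = -9
  Y**2 ↦ 1·1·4·1 = 4
  2*Y*Z ↦ 2·1·2·3 = 12
  -2*Z**2 ↦ -2·1·1·9 = -18
Sum: F(3, 2, 3) = (-9) + (-6) + (-9) + (4) + (12) + (-18) = -26.
Reducing mod 7: -26 ≡ 2 (mod 7).
Since F(a, b, c) ≡ 2 ≠ 0 (mod 7), P does NOT lie on the curve.


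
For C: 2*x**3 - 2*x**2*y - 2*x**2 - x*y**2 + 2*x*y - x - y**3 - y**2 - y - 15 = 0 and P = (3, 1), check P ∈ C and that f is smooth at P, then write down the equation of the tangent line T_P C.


Tangent line at P: 30*x - 24*y - 66 = 0.

Step 1: f(3, 1) = 0, so P lies on C.
Step 2: partial derivatives
  f_x(x, y) = 6*x**2 - 4*x*y - 4*x - y**2 + 2*y - 1, f_y(x, y) = -2*x**2 - 2*x*y + 2*x - 3*y**2 - 2*y - 1.
  f_x(P) = 30, f_y(P) = -24 (gradient nonzero, so P is smooth).
Step 3: tangent line at P: 30·(x − 3) + -24·(y − 1) = 0.
Expanding: 30*x - 24*y - 66 = 0.


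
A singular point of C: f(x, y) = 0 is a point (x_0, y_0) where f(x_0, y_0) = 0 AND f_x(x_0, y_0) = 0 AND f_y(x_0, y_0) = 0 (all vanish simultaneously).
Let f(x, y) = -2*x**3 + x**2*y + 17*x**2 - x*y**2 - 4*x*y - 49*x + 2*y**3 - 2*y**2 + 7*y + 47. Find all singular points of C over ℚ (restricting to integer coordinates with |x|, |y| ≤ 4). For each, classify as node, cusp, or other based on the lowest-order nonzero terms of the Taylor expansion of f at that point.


Singular points: {(3, 1)}; classification: cusp.

Compute partial derivatives:
  f_x = -6*x**2 + 2*x*y + 34*x - y**2 - 4*y - 49.
  f_y = x**2 - 2*x*y - 4*x + 6*y**2 - 4*y + 7.
Scan x_0 ∈ {−4, ..., 4}. For each x_0, f_y(x_0, y) is a polynomial in y; find its integer roots y ∈ {−4, ..., 4}, then test f_x and f at those candidates.
  x = -4: f_y(-4, y) = 6*y**2 + 4*y + 39; no integer root y with |y| ≤ 4.
  x = -3: f_y(-3, y) = 6*y**2 + 2*y + 28; no integer root y with |y| ≤ 4.
  x = -2: f_y(-2, y) = 6*y**2 + 19; no integer root y with |y| ≤ 4.
  x = -1: f_y(-1, y) = 6*y**2 - 2*y + 12; no integer root y with |y| ≤ 4.
  x = 0: f_y(0, y) = 6*y**2 - 4*y + 7; no integer root y with |y| ≤ 4.
  x = 1: f_y(1, y) = 6*y**2 - 6*y + 4; no integer root y with |y| ≤ 4.
  x = 2: f_y(2, y) = 6*y**2 - 8*y + 3; no integer root y with |y| ≤ 4.
  x = 3: f_y(3, y) = 6*y**2 - 10*y + 4; vanishes at y ∈ {1}. (3, 1): f_x = 0, f = 0 — SINGULAR.
  x = 4: f_y(4, y) = 6*y**2 - 12*y + 7; no integer root y with |y| ≤ 4.
Only singular point on the grid: (3, 1).
Classify: substitute x = 3 + u, y = 1 + v and expand: f = -2*u**3 + u**2*v - u*v**2 + 2*v**3 + v**2.
No constant or linear terms (consistent with a singular point). Quadratic part: v**2. Cubic part: -2*u**3 + u**2*v - u*v**2 + 2*v**3.
The quadratic part v**2 is a perfect square, so there is a single (double) tangent line v = 0, i.e. y = 1. Restricting the cubic part to that line (v = 0) leaves -2*u**3 ≠ 0, so f is not divisible by v and the branch is v² ≈ 2*u**3 to lowest order — this is a cusp.
Classification: cusp.


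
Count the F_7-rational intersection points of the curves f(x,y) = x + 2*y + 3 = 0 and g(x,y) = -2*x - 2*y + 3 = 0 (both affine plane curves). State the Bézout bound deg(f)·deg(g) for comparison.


Common zeros: {(6, 6)}; count = 1; Bézout bound = 1.

deg(f) = 1, deg(g) = 1, so Bézout bound = 1.
Scan x ∈ F_7. For each x, list the y ∈ F_7 with f(x, y) ≡ 0 and those with g(x, y) ≡ 0 (mod 7); the common zeros in that column are the intersection.
  x = 0: f ≡ 0 at y ∈ {2}; g ≡ 0 at y ∈ {5}; common: ∅.
  x = 1: f ≡ 0 at y ∈ {5}; g ≡ 0 at y ∈ {4}; common: ∅.
  x = 2: f ≡ 0 at y ∈ {1}; g ≡ 0 at y ∈ {3}; common: ∅.
  x = 3: f ≡ 0 at y ∈ {4}; g ≡ 0 at y ∈ {2}; common: ∅.
  x = 4: f ≡ 0 at y ∈ {0}; g ≡ 0 at y ∈ {1}; common: ∅.
  x = 5: f ≡ 0 at y ∈ {3}; g ≡ 0 at y ∈ {0}; common: ∅.
  x = 6: f ≡ 0 at y ∈ {6}; g ≡ 0 at y ∈ {6}; common: {6}.
Collecting: common zeros = {(6, 6)}, so the count is 1.
Comparison with the Bézout bound: 1 ≤ 1 = deg(f)·deg(g), as expected for curves with no common component (the bound is attained).


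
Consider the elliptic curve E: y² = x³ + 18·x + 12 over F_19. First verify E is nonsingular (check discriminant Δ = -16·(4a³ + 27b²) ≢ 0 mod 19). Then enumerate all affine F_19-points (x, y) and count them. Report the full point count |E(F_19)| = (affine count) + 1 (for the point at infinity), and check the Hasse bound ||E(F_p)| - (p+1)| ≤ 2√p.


Affine points = {(3, 6), (3, 13), (7, 5), (7, 14), (13, 7), (13, 12), (14, 5), (14, 14), (15, 3), (15, 16), (16, 8), (16, 11), (17, 5), (17, 14)}; affine count = 14; |E(F_19)| = 15.

Discriminant check: Δ ∝ 4a³ + 27b² = 4·18³ + 27·12² = 4·5832 + 27·144 ≡ 8 (mod 19). Nonzero ⇒ E is nonsingular.
For each x ∈ F_19, compute rhs = x³ + 18·x + 12 mod 19, then count y ∈ F_19 with y² ≡ rhs.
  x = 0: rhs = 12, matching y values: none (0 points).
  x = 1: rhs = 12, matching y values: none (0 points).
  x = 2: rhs = 18, matching y values: none (0 points).
  x = 3: rhs = 17, matching y values: 6, 13 (2 points).
  x = 4: rhs = 15, matching y values: none (0 points).
  x = 5: rhs = 18, matching y values: none (0 points).
  x = 6: rhs = 13, matching y values: none (0 points).
  x = 7: rhs = 6, matching y values: 5, 14 (2 points).
  x = 8: rhs = 3, matching y values: none (0 points).
  x = 9: rhs = 10, matching y values: none (0 points).
  x = 10: rhs = 14, matching y values: none (0 points).
  x = 11: rhs = 2, matching y values: none (0 points).
  x = 12: rhs = 18, matching y values: none (0 points).
  x = 13: rhs = 11, matching y values: 7, 12 (2 points).
  x = 14: rhs = 6, matching y values: 5, 14 (2 points).
  x = 15: rhs = 9, matching y values: 3, 16 (2 points).
  x = 16: rhs = 7, matching y values: 8, 11 (2 points).
  x = 17: rhs = 6, matching y values: 5, 14 (2 points).
  x = 18: rhs = 12, matching y values: none (0 points).
Total affine count: 14.
Full point count |E(F_19)| = 14 + 1 = 15.
Hasse bound: |15 − (19+1)| = |-5| = 5 ≤ 2√19 ≈ 8.7178 ✓.


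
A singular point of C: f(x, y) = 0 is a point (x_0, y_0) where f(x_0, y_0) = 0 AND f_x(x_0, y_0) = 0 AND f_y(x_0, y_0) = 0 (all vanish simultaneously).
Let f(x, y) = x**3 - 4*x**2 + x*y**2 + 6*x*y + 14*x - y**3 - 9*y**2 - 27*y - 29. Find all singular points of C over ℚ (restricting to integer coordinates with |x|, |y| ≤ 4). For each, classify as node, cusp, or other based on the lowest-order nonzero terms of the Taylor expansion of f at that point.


Singular points: {(1, -3)}; classification: node.

Compute partial derivatives:
  f_x = 3*x**2 - 8*x + y**2 + 6*y + 14.
  f_y = 2*x*y + 6*x - 3*y**2 - 18*y - 27.
Scan x_0 ∈ {−4, ..., 4}. For each x_0, f_y(x_0, y) is a polynomial in y; find its integer roots y ∈ {−4, ..., 4}, then test f_x and f at those candidates.
  x = -4: f_y(-4, y) = -3*y**2 - 26*y - 51; vanishes at y ∈ {-3}. (-4, -3): f_x = 85 ≠ 0.
  x = -3: f_y(-3, y) = -3*y**2 - 24*y - 45; vanishes at y ∈ {-3}. (-3, -3): f_x = 56 ≠ 0.
  x = -2: f_y(-2, y) = -3*y**2 - 22*y - 39; vanishes at y ∈ {-3}. (-2, -3): f_x = 33 ≠ 0.
  x = -1: f_y(-1, y) = -3*y**2 - 20*y - 33; vanishes at y ∈ {-3}. (-1, -3): f_x = 16 ≠ 0.
  x = 0: f_y(0, y) = -3*y**2 - 18*y - 27; vanishes at y ∈ {-3}. (0, -3): f_x = 5 ≠ 0.
  x = 1: f_y(1, y) = -3*y**2 - 16*y - 21; vanishes at y ∈ {-3}. (1, -3): f_x = 0, f = 0 — SINGULAR.
  x = 2: f_y(2, y) = -3*y**2 - 14*y - 15; vanishes at y ∈ {-3}. (2, -3): f_x = 1 ≠ 0.
  x = 3: f_y(3, y) = -3*y**2 - 12*y - 9; vanishes at y ∈ {-3, -1}. (3, -3): f_x = 8 ≠ 0; (3, -1): f_x = 12 ≠ 0.
  x = 4: f_y(4, y) = -3*y**2 - 10*y - 3; vanishes at y ∈ {-3}. (4, -3): f_x = 21 ≠ 0.
Only singular point on the grid: (1, -3).
Classify: substitute x = 1 + u, y = -3 + v and expand: f = u**3 - u**2 + u*v**2 - v**3 + v**2.
No constant or linear terms (consistent with a singular point). Quadratic part: -u**2 + v**2. Cubic part: u**3 + u*v**2 - v**3.
The quadratic part v**2 - u**2 = (v − u)(v + u) splits into two distinct linear factors, so there are two distinct tangent lines y − -3 = ±(x − 1) — this is a node (ordinary double point).
Classification: node.


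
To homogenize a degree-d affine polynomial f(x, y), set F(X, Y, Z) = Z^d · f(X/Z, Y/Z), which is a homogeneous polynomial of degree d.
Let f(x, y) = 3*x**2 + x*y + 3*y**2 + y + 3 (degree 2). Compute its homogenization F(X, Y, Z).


F(X, Y, Z) = 3*X**2 + X*Y + 3*Y**2 + Y*Z + 3*Z**2

deg(f) = 2.
Substitute x = X/Z, y = Y/Z into f, then multiply by Z^2.
  monomial 3·x^2·y^0 ↦ 3·X^2·Y^0·Z^0.
  monomial 1·x^1·y^1 ↦ 1·X^1·Y^1·Z^0.
  monomial 3·x^0·y^2 ↦ 3·X^0·Y^2·Z^0.
  monomial 1·x^0·y^1 ↦ 1·X^0·Y^1·Z^1.
  monomial 3·x^0·y^0 ↦ 3·X^0·Y^0·Z^2.
Collecting: F(X, Y, Z) = 3*X**2 + X*Y + 3*Y**2 + Y*Z + 3*Z**2.


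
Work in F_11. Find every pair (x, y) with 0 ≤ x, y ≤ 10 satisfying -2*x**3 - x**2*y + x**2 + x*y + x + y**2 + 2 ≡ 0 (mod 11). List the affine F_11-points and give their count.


Affine F_11-points: {(0, 3), (0, 8), (1, 3), (1, 8), (2, 4), (2, 9), (3, 7), (3, 10), (9, 3)}; count = 9.

For each of the 121 pairs (x, y) ∈ F_11², evaluate f(x, y) mod 11. Record the zeros.
  x = 0: [0↦2, 1↦3, 2↦6, 3↦0, 4↦7, 5↦5, 6↦5, 7↦7, 8↦0, 9↦6, 10↦3]  zeros at y ∈ {3, 8}
  x = 1: [0↦2, 1↦3, 2↦6, 3↦0, 4↦7, 5↦5, 6↦5, 7↦7, 8↦0, 9↦6, 10↦3]  zeros at y ∈ {3, 8}
  x = 2: [0↦3, 1↦2, 2↦3, 3↦6, 4↦0, 5↦7, 6↦5, 7↦5, 8↦7, 9↦0, 10↦6]  zeros at y ∈ {4, 9}
  x = 3: [0↦4, 1↦10, 2↦7, 3↦6, 4↦7, 5↦10, 6↦4, 7↦0, 8↦9, 9↦9, 10↦0]  zeros at y ∈ {7, 10}
  x = 4: [0↦4, 1↦4, 2↦6, 3↦10, 4↦5, 5↦2, 6↦1, 7↦2, 8↦5, 9↦10, 10↦6]  zeros at y ∈ ∅
  x = 5: [0↦2, 1↦5, 2↦10, 3↦6, 4↦4, 5↦4, 6↦6, 7↦10, 8↦5, 9↦2, 10↦1]  zeros at y ∈ ∅
  x = 6: [0↦8, 1↦1, 2↦7, 3↦4, 4↦3, 5↦4, 6↦7, 7↦1, 8↦8, 9↦6, 10↦6]  zeros at y ∈ ∅
  x = 7: [0↦10, 1↦2, 2↦7, 3↦3, 4↦1, 5↦1, 6↦3, 7↦7, 8↦2, 9↦10, 10↦9]  zeros at y ∈ ∅
  x = 8: [0↦7, 1↦7, 2↦9, 3↦2, 4↦8, 5↦5, 6↦4, 7↦5, 8↦8, 9↦2, 10↦9]  zeros at y ∈ ∅
  x = 9: [0↦9, 1↦4, 2↦1, 3↦0, 4↦1, 5↦4, 6↦9, 7↦5, 8↦3, 9↦3, 10↦5]  zeros at y ∈ {3}
  x = 10: [0↦4, 1↦3, 2↦4, 3↦7, 4↦1, 5↦8, 6↦6, 7↦6, 8↦8, 9↦1, 10↦7]  zeros at y ∈ ∅
Collecting zeros: affine points = {(0, 3), (0, 8), (1, 3), (1, 8), (2, 4), (2, 9), (3, 7), (3, 10), (9, 3)}.
Total count |C(F_11)_aff| = 9.


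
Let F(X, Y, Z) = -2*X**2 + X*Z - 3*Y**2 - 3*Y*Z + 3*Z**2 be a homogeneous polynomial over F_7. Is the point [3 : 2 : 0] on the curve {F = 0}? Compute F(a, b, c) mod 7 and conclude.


F(3,2,0) ≡ 5 (mod 7); P is NOT on the curve.

Evaluate F(3, 2, 0) term-by-term (mod 7).
  -2*X**2 ↦ -2·9·1·1 = -18
  X*Z ↦ 1·3·1·0 = 0
  -3*Y**2 ↦ -3·1·4·1 = -12
  -3*Y*Z ↦ -3·1·2·0 = 0
  3*Z**2 ↦ 3·1·1·0 = 0
Sum: F(3, 2, 0) = (-18) + (0) + (-12) + (0) + (0) = -30.
Reducing mod 7: -30 ≡ 5 (mod 7).
Since F(a, b, c) ≡ 5 ≠ 0 (mod 7), P does NOT lie on the curve.


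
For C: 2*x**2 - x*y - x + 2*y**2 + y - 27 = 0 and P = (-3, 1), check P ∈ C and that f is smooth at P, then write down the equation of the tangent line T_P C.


Tangent line at P: -14*x + 8*y - 50 = 0.

Step 1: f(-3, 1) = 0, so P lies on C.
Step 2: partial derivatives
  f_x(x, y) = 4*x - y - 1, f_y(x, y) = -x + 4*y + 1.
  f_x(P) = -14, f_y(P) = 8 (gradient nonzero, so P is smooth).
Step 3: tangent line at P: -14·(x − -3) + 8·(y − 1) = 0.
Expanding: -14*x + 8*y - 50 = 0.


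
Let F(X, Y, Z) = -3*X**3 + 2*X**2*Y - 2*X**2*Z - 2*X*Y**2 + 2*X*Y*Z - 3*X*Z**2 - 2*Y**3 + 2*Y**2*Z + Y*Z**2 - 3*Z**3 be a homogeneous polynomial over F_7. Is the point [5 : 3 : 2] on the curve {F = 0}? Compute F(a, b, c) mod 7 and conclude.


F(5,3,2) ≡ 3 (mod 7); P is NOT on the curve.

Evaluate F(5, 3, 2) term-by-term (mod 7).
  -3*X**3 ↦ -3·125·1·1 = -375
  2*X**2*Y ↦ 2·25·3·1 = 150
  -2*X**2*Z ↦ -2·25·1·2 = -100
  -2*X*Y**2 ↦ -2·5·9·1 = -90
  2*X*Y*Z ↦ 2·5·3·2 = 60
  -3*X*Z**2 ↦ -3·5·1·4 = -60
  -2*Y**3 ↦ -2·1·27·1 = -54
  2*Y**2*Z ↦ 2·1·9·2 = 36
  Y*Z**2 ↦ 1·1·3·4 = 12
  -3*Z**3 ↦ -3·1·1·8 = -24
Sum: F(5, 3, 2) = (-375) + (150) + (-100) + (-90) + (60) + (-60) + (-54) + (36) + (12) + (-24) = -445.
Reducing mod 7: -445 ≡ 3 (mod 7).
Since F(a, b, c) ≡ 3 ≠ 0 (mod 7), P does NOT lie on the curve.


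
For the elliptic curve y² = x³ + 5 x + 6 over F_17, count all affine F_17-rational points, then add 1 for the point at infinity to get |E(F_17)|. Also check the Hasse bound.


Affine points = {(9, 7), (9, 10), (10, 6), (10, 11), (11, 7), (11, 10), (12, 3), (12, 14), (14, 7), (14, 10), (16, 0)}; affine count = 11; |E(F_17)| = 12.

Discriminant check: Δ ∝ 4a³ + 27b² = 4·5³ + 27·6² = 4·125 + 27·36 ≡ 10 (mod 17). Nonzero ⇒ E is nonsingular.
For each x ∈ F_17, compute rhs = x³ + 5·x + 6 mod 17, then count y ∈ F_17 with y² ≡ rhs.
  x = 0: rhs = 6, matching y values: none (0 points).
  x = 1: rhs = 12, matching y values: none (0 points).
  x = 2: rhs = 7, matching y values: none (0 points).
  x = 3: rhs = 14, matching y values: none (0 points).
  x = 4: rhs = 5, matching y values: none (0 points).
  x = 5: rhs = 3, matching y values: none (0 points).
  x = 6: rhs = 14, matching y values: none (0 points).
  x = 7: rhs = 10, matching y values: none (0 points).
  x = 8: rhs = 14, matching y values: none (0 points).
  x = 9: rhs = 15, matching y values: 7, 10 (2 points).
  x = 10: rhs = 2, matching y values: 6, 11 (2 points).
  x = 11: rhs = 15, matching y values: 7, 10 (2 points).
  x = 12: rhs = 9, matching y values: 3, 14 (2 points).
  x = 13: rhs = 7, matching y values: none (0 points).
  x = 14: rhs = 15, matching y values: 7, 10 (2 points).
  x = 15: rhs = 5, matching y values: none (0 points).
  x = 16: rhs = 0, matching y values: 0 (1 points).
Total affine count: 11.
Full point count |E(F_17)| = 11 + 1 = 12.
Hasse bound: |12 − (17+1)| = |-6| = 6 ≤ 2√17 ≈ 8.2462 ✓.


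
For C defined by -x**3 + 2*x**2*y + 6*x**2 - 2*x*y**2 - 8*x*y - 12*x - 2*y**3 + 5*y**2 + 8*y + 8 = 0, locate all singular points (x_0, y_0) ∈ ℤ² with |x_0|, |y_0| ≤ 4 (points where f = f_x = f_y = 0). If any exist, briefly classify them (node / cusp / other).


Singular points: {(2, 0)}; classification: cusp.

Compute partial derivatives:
  f_x = -3*x**2 + 4*x*y + 12*x - 2*y**2 - 8*y - 12.
  f_y = 2*x**2 - 4*x*y - 8*x - 6*y**2 + 10*y + 8.
Scan x_0 ∈ {−4, ..., 4}. For each x_0, f_y(x_0, y) is a polynomial in y; find its integer roots y ∈ {−4, ..., 4}, then test f_x and f at those candidates.
  x = -4: f_y(-4, y) = -6*y**2 + 26*y + 72; no integer root y with |y| ≤ 4.
  x = -3: f_y(-3, y) = -6*y**2 + 22*y + 50; no integer root y with |y| ≤ 4.
  x = -2: f_y(-2, y) = -6*y**2 + 18*y + 32; no integer root y with |y| ≤ 4.
  x = -1: f_y(-1, y) = -6*y**2 + 14*y + 18; no integer root y with |y| ≤ 4.
  x = 0: f_y(0, y) = -6*y**2 + 10*y + 8; no integer root y with |y| ≤ 4.
  x = 1: f_y(1, y) = -6*y**2 + 6*y + 2; no integer root y with |y| ≤ 4.
  x = 2: f_y(2, y) = -6*y**2 + 2*y; vanishes at y ∈ {0}. (2, 0): f_x = 0, f = 0 — SINGULAR.
  x = 3: f_y(3, y) = -6*y**2 - 2*y + 2; no integer root y with |y| ≤ 4.
  x = 4: f_y(4, y) = -6*y**2 - 6*y + 8; no integer root y with |y| ≤ 4.
Only singular point on the grid: (2, 0).
Classify: substitute x = 2 + u, y = 0 + v and expand: f = -u**3 + 2*u**2*v - 2*u*v**2 - 2*v**3 + v**2.
No constant or linear terms (consistent with a singular point). Quadratic part: v**2. Cubic part: -u**3 + 2*u**2*v - 2*u*v**2 - 2*v**3.
The quadratic part v**2 is a perfect square, so there is a single (double) tangent line v = 0, i.e. y = 0. Restricting the cubic part to that line (v = 0) leaves -u**3 ≠ 0, so f is not divisible by v and the branch is v² ≈ u**3 to lowest order — this is a cusp.
Classification: cusp.


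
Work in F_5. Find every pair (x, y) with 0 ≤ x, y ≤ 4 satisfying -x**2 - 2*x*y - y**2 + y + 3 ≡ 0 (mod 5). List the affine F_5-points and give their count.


Affine F_5-points: {(1, 1), (1, 3), (2, 1), (3, 2), (3, 3)}; count = 5.

For each of the 25 pairs (x, y) ∈ F_5², evaluate f(x, y) mod 5. Record the zeros.
  x = 0: [0↦3, 1↦3, 2↦1, 3↦2, 4↦1]  zeros at y ∈ ∅
  x = 1: [0↦2, 1↦0, 2↦1, 3↦0, 4↦2]  zeros at y ∈ {1, 3}
  x = 2: [0↦4, 1↦0, 2↦4, 3↦1, 4↦1]  zeros at y ∈ {1}
  x = 3: [0↦4, 1↦3, 2↦0, 3↦0, 4↦3]  zeros at y ∈ {2, 3}
  x = 4: [0↦2, 1↦4, 2↦4, 3↦2, 4↦3]  zeros at y ∈ ∅
Collecting zeros: affine points = {(1, 1), (1, 3), (2, 1), (3, 2), (3, 3)}.
Total count |C(F_5)_aff| = 5.


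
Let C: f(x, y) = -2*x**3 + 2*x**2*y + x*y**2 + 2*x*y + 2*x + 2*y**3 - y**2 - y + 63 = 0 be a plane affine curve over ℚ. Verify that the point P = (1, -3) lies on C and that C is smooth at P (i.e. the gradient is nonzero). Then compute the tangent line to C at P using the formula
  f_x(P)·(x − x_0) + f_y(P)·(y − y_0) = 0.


Tangent line at P: -13*x + 57*y + 184 = 0.

Step 1: f(1, -3) = 0, so P lies on C.
Step 2: partial derivatives
  f_x(x, y) = -6*x**2 + 4*x*y + y**2 + 2*y + 2, f_y(x, y) = 2*x**2 + 2*x*y + 2*x + 6*y**2 - 2*y - 1.
  f_x(P) = -13, f_y(P) = 57 (gradient nonzero, so P is smooth).
Step 3: tangent line at P: -13·(x − 1) + 57·(y − -3) = 0.
Expanding: -13*x + 57*y + 184 = 0.


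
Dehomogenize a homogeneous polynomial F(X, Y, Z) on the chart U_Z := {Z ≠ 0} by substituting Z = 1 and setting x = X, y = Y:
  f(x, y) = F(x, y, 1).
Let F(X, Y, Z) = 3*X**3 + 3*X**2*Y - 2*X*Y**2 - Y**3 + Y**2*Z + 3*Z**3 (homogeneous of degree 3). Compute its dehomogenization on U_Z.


f(x, y) = 3*x**3 + 3*x**2*y - 2*x*y**2 - y**3 + y**2 + 3

On U_Z we set Z = 1. Each monomial c·X^i·Y^j·Z^k in F becomes c·x^i·y^j·1^k = c·x^i·y^j.
Substituting Z = 1: F(X, Y, 1) = 3*x**3 + 3*x**2*y - 2*x*y**2 - y**3 + y**2 + 3.
Note: deg(f) ≤ deg(F) = 3; strict inequality happens when F is divisible by Z (lost terms).


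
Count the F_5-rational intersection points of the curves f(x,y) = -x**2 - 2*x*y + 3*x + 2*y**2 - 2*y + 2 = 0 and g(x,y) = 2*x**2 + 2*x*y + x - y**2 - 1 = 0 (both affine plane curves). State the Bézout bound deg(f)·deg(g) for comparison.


Common zeros: ∅; count = 0; Bézout bound = 4.

deg(f) = 2, deg(g) = 2, so Bézout bound = 4.
Scan x ∈ F_5. For each x, list the y ∈ F_5 with f(x, y) ≡ 0 and those with g(x, y) ≡ 0 (mod 5); the common zeros in that column are the intersection.
  x = 0: f ≡ 0 at y ∈ ∅; g ≡ 0 at y ∈ {2, 3}; common: ∅.
  x = 1: f ≡ 0 at y ∈ {3, 4}; g ≡ 0 at y ∈ ∅; common: ∅.
  x = 2: f ≡ 0 at y ∈ {1, 2}; g ≡ 0 at y ∈ ∅; common: ∅.
  x = 3: f ≡ 0 at y ∈ ∅; g ≡ 0 at y ∈ {0, 1}; common: ∅.
  x = 4: f ≡ 0 at y ∈ {1, 4}; g ≡ 0 at y ∈ {0, 3}; common: ∅.
Collecting: common zeros = ∅, so the count is 0.
Comparison with the Bézout bound: 0 ≤ 4 = deg(f)·deg(g), as expected for curves with no common component (the affine F_5-count falls short of the bound because intersections may lie at infinity, over extension fields, or carry multiplicity).


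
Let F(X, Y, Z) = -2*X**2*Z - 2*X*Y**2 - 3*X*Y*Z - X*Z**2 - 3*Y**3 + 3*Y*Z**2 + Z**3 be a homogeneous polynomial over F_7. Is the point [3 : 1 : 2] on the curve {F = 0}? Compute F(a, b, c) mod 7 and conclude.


F(3,1,2) ≡ 1 (mod 7); P is NOT on the curve.

Evaluate F(3, 1, 2) term-by-term (mod 7).
  -2*X**2*Z ↦ -2·9·1·2 = -36
  -2*X*Y**2 ↦ -2·3·1·1 = -6
  -3*X*Y*Z ↦ -3·3·1·2 = -18
  -X*Z**2 ↦ -1·3·1·4 = -12
  -3*Y**3 ↦ -3·1·1·1 = -3
  3*Y*Z**2 ↦ 3·1·1·4 = 12
  Z**3 ↦ 1·1·1·8 = 8
Sum: F(3, 1, 2) = (-36) + (-6) + (-18) + (-12) + (-3) + (12) + (8) = -55.
Reducing mod 7: -55 ≡ 1 (mod 7).
Since F(a, b, c) ≡ 1 ≠ 0 (mod 7), P does NOT lie on the curve.


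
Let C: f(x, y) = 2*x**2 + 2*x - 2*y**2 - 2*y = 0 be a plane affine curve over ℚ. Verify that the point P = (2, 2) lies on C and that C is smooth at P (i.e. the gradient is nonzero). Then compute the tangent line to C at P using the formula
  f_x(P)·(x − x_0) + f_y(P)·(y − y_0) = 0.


Tangent line at P: 10*x - 10*y = 0.

Step 1: f(2, 2) = 0, so P lies on C.
Step 2: partial derivatives
  f_x(x, y) = 4*x + 2, f_y(x, y) = -4*y - 2.
  f_x(P) = 10, f_y(P) = -10 (gradient nonzero, so P is smooth).
Step 3: tangent line at P: 10·(x − 2) + -10·(y − 2) = 0.
Expanding: 10*x - 10*y = 0.


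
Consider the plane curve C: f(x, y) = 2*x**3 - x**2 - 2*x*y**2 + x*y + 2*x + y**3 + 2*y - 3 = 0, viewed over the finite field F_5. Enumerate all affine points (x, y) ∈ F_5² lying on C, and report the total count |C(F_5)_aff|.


Affine F_5-points: {(0, 1), (0, 3), (1, 0), (4, 2), (4, 3)}; count = 5.

For each of the 25 pairs (x, y) ∈ F_5², evaluate f(x, y) mod 5. Record the zeros.
  x = 0: [0↦2, 1↦0, 2↦4, 3↦0, 4↦4]  zeros at y ∈ {1, 3}
  x = 1: [0↦0, 1↦2, 2↦1, 3↦3, 4↦4]  zeros at y ∈ {0}
  x = 2: [0↦3, 1↦4, 2↦3, 3↦1, 4↦4]  zeros at y ∈ ∅
  x = 3: [0↦3, 1↦3, 2↦2, 3↦1, 4↦1]  zeros at y ∈ ∅
  x = 4: [0↦2, 1↦1, 2↦0, 3↦0, 4↦2]  zeros at y ∈ {2, 3}
Collecting zeros: affine points = {(0, 1), (0, 3), (1, 0), (4, 2), (4, 3)}.
Total count |C(F_5)_aff| = 5.


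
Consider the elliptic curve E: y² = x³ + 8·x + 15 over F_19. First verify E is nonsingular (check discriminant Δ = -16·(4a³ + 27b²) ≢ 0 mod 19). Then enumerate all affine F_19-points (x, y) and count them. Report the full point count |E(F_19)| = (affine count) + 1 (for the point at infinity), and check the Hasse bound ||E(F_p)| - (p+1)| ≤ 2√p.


Affine points = {(1, 9), (1, 10), (2, 1), (2, 18), (3, 3), (3, 16), (4, 4), (4, 15), (5, 3), (5, 16), (11, 3), (11, 16), (13, 6), (13, 13), (18, 5), (18, 14)}; affine count = 16; |E(F_19)| = 17.

Discriminant check: Δ ∝ 4a³ + 27b² = 4·8³ + 27·15² = 4·512 + 27·225 ≡ 10 (mod 19). Nonzero ⇒ E is nonsingular.
For each x ∈ F_19, compute rhs = x³ + 8·x + 15 mod 19, then count y ∈ F_19 with y² ≡ rhs.
  x = 0: rhs = 15, matching y values: none (0 points).
  x = 1: rhs = 5, matching y values: 9, 10 (2 points).
  x = 2: rhs = 1, matching y values: 1, 18 (2 points).
  x = 3: rhs = 9, matching y values: 3, 16 (2 points).
  x = 4: rhs = 16, matching y values: 4, 15 (2 points).
  x = 5: rhs = 9, matching y values: 3, 16 (2 points).
  x = 6: rhs = 13, matching y values: none (0 points).
  x = 7: rhs = 15, matching y values: none (0 points).
  x = 8: rhs = 2, matching y values: none (0 points).
  x = 9: rhs = 18, matching y values: none (0 points).
  x = 10: rhs = 12, matching y values: none (0 points).
  x = 11: rhs = 9, matching y values: 3, 16 (2 points).
  x = 12: rhs = 15, matching y values: none (0 points).
  x = 13: rhs = 17, matching y values: 6, 13 (2 points).
  x = 14: rhs = 2, matching y values: none (0 points).
  x = 15: rhs = 14, matching y values: none (0 points).
  x = 16: rhs = 2, matching y values: none (0 points).
  x = 17: rhs = 10, matching y values: none (0 points).
  x = 18: rhs = 6, matching y values: 5, 14 (2 points).
Total affine count: 16.
Full point count |E(F_19)| = 16 + 1 = 17.
Hasse bound: |17 − (19+1)| = |-3| = 3 ≤ 2√19 ≈ 8.7178 ✓.


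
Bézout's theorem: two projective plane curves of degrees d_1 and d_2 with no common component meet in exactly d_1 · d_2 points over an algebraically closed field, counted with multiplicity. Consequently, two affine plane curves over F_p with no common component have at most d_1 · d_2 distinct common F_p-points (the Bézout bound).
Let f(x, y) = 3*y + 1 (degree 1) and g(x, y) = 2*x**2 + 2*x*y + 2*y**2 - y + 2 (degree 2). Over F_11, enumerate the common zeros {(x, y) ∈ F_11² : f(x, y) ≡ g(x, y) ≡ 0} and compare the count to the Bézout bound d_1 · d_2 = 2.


Common zeros: ∅; count = 0; Bézout bound = 2.

deg(f) = 1, deg(g) = 2, so Bézout bound = 2.
Scan x ∈ F_11. For each x, list the y ∈ F_11 with f(x, y) ≡ 0 and those with g(x, y) ≡ 0 (mod 11); the common zeros in that column are the intersection.
  x = 0: f ≡ 0 at y ∈ {7}; g ≡ 0 at y ∈ ∅; common: ∅.
  x = 1: f ≡ 0 at y ∈ {7}; g ≡ 0 at y ∈ ∅; common: ∅.
  x = 2: f ≡ 0 at y ∈ {7}; g ≡ 0 at y ∈ ∅; common: ∅.
  x = 3: f ≡ 0 at y ∈ {7}; g ≡ 0 at y ∈ ∅; common: ∅.
  x = 4: f ≡ 0 at y ∈ {7}; g ≡ 0 at y ∈ ∅; common: ∅.
  x = 5: f ≡ 0 at y ∈ {7}; g ≡ 0 at y ∈ ∅; common: ∅.
  x = 6: f ≡ 0 at y ∈ {7}; g ≡ 0 at y ∈ ∅; common: ∅.
  x = 7: f ≡ 0 at y ∈ {7}; g ≡ 0 at y ∈ ∅; common: ∅.
  x = 8: f ≡ 0 at y ∈ {7}; g ≡ 0 at y ∈ ∅; common: ∅.
  x = 9: f ≡ 0 at y ∈ {7}; g ≡ 0 at y ∈ {4}; common: ∅.
  x = 10: f ≡ 0 at y ∈ {7}; g ≡ 0 at y ∈ ∅; common: ∅.
Collecting: common zeros = ∅, so the count is 0.
Comparison with the Bézout bound: 0 ≤ 2 = deg(f)·deg(g), as expected for curves with no common component (the affine F_11-count falls short of the bound because intersections may lie at infinity, over extension fields, or carry multiplicity).


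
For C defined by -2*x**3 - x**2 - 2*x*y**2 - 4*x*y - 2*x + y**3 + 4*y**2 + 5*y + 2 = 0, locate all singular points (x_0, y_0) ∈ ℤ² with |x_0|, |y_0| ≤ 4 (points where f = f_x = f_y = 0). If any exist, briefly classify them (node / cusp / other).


Singular points: {(0, -1)}; classification: node.

Compute partial derivatives:
  f_x = -6*x**2 - 2*x - 2*y**2 - 4*y - 2.
  f_y = -4*x*y - 4*x + 3*y**2 + 8*y + 5.
Scan x_0 ∈ {−4, ..., 4}. For each x_0, f_y(x_0, y) is a polynomial in y; find its integer roots y ∈ {−4, ..., 4}, then test f_x and f at those candidates.
  x = -4: f_y(-4, y) = 3*y**2 + 24*y + 21; vanishes at y ∈ {-1}. (-4, -1): f_x = -88 ≠ 0.
  x = -3: f_y(-3, y) = 3*y**2 + 20*y + 17; vanishes at y ∈ {-1}. (-3, -1): f_x = -48 ≠ 0.
  x = -2: f_y(-2, y) = 3*y**2 + 16*y + 13; vanishes at y ∈ {-1}. (-2, -1): f_x = -20 ≠ 0.
  x = -1: f_y(-1, y) = 3*y**2 + 12*y + 9; vanishes at y ∈ {-3, -1}. (-1, -3): f_x = -12 ≠ 0; (-1, -1): f_x = -4 ≠ 0.
  x = 0: f_y(0, y) = 3*y**2 + 8*y + 5; vanishes at y ∈ {-1}. (0, -1): f_x = 0, f = 0 — SINGULAR.
  x = 1: f_y(1, y) = 3*y**2 + 4*y + 1; vanishes at y ∈ {-1}. (1, -1): f_x = -8 ≠ 0.
  x = 2: f_y(2, y) = 3*y**2 - 3; vanishes at y ∈ {-1, 1}. (2, -1): f_x = -28 ≠ 0; (2, 1): f_x = -36 ≠ 0.
  x = 3: f_y(3, y) = 3*y**2 - 4*y - 7; vanishes at y ∈ {-1}. (3, -1): f_x = -60 ≠ 0.
  x = 4: f_y(4, y) = 3*y**2 - 8*y - 11; vanishes at y ∈ {-1}. (4, -1): f_x = -104 ≠ 0.
Only singular point on the grid: (0, -1).
Classify: substitute x = 0 + u, y = -1 + v and expand: f = -2*u**3 - u**2 - 2*u*v**2 + v**3 + v**2.
No constant or linear terms (consistent with a singular point). Quadratic part: -u**2 + v**2. Cubic part: -2*u**3 - 2*u*v**2 + v**3.
The quadratic part v**2 - u**2 = (v − u)(v + u) splits into two distinct linear factors, so there are two distinct tangent lines y − -1 = ±(x − 0) — this is a node (ordinary double point).
Classification: node.


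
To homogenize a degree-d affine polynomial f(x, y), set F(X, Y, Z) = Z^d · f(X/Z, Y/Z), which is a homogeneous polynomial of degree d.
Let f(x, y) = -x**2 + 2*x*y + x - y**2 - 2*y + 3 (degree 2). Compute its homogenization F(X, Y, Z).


F(X, Y, Z) = -X**2 + 2*X*Y + X*Z - Y**2 - 2*Y*Z + 3*Z**2

deg(f) = 2.
Substitute x = X/Z, y = Y/Z into f, then multiply by Z^2.
  monomial -1·x^2·y^0 ↦ -1·X^2·Y^0·Z^0.
  monomial 2·x^1·y^1 ↦ 2·X^1·Y^1·Z^0.
  monomial 1·x^1·y^0 ↦ 1·X^1·Y^0·Z^1.
  monomial -1·x^0·y^2 ↦ -1·X^0·Y^2·Z^0.
  monomial -2·x^0·y^1 ↦ -2·X^0·Y^1·Z^1.
  monomial 3·x^0·y^0 ↦ 3·X^0·Y^0·Z^2.
Collecting: F(X, Y, Z) = -X**2 + 2*X*Y + X*Z - Y**2 - 2*Y*Z + 3*Z**2.


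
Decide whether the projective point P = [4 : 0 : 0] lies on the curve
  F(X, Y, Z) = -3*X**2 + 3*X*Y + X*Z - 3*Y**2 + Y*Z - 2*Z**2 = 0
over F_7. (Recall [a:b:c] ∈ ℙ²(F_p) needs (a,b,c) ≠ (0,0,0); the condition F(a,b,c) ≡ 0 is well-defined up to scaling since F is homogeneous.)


F(4,0,0) ≡ 1 (mod 7); P is NOT on the curve.

Evaluate F(4, 0, 0) term-by-term (mod 7).
  -3*X**2 ↦ -3·16·1·1 = -48
  3*X*Y ↦ 3·4·0·1 = 0
  X*Z ↦ 1·4·1·0 = 0
  -3*Y**2 ↦ -3·1·0·1 = 0
  Y*Z ↦ 1·1·0·0 = 0
  -2*Z**2 ↦ -2·1·1·0 = 0
Sum: F(4, 0, 0) = (-48) + (0) + (0) + (0) + (0) + (0) = -48.
Reducing mod 7: -48 ≡ 1 (mod 7).
Since F(a, b, c) ≡ 1 ≠ 0 (mod 7), P does NOT lie on the curve.


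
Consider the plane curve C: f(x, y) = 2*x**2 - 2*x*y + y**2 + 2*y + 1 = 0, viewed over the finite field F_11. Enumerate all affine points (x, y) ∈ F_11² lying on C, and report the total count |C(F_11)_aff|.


Affine F_11-points: {(0, 10), (2, 6), (2, 7), (4, 0), (4, 6), (5, 1), (5, 7), (7, 0), (7, 1), (9, 8), (10, 8), (10, 10)}; count = 12.

For each of the 121 pairs (x, y) ∈ F_11², evaluate f(x, y) mod 11. Record the zeros.
  x = 0: [0↦1, 1↦4, 2↦9, 3↦5, 4↦3, 5↦3, 6↦5, 7↦9, 8↦4, 9↦1, 10↦0]  zeros at y ∈ {10}
  x = 1: [0↦3, 1↦4, 2↦7, 3↦1, 4↦8, 5↦6, 6↦6, 7↦8, 8↦1, 9↦7, 10↦4]  zeros at y ∈ ∅
  x = 2: [0↦9, 1↦8, 2↦9, 3↦1, 4↦6, 5↦2, 6↦0, 7↦0, 8↦2, 9↦6, 10↦1]  zeros at y ∈ {6, 7}
  x = 3: [0↦8, 1↦5, 2↦4, 3↦5, 4↦8, 5↦2, 6↦9, 7↦7, 8↦7, 9↦9, 10↦2]  zeros at y ∈ ∅
  x = 4: [0↦0, 1↦6, 2↦3, 3↦2, 4↦3, 5↦6, 6↦0, 7↦7, 8↦5, 9↦5, 10↦7]  zeros at y ∈ {0, 6}
  x = 5: [0↦7, 1↦0, 2↦6, 3↦3, 4↦2, 5↦3, 6↦6, 7↦0, 8↦7, 9↦5, 10↦5]  zeros at y ∈ {1, 7}
  x = 6: [0↦7, 1↦9, 2↦2, 3↦8, 4↦5, 5↦4, 6↦5, 7↦8, 8↦2, 9↦9, 10↦7]  zeros at y ∈ ∅
  x = 7: [0↦0, 1↦0, 2↦2, 3↦6, 4↦1, 5↦9, 6↦8, 7↦9, 8↦1, 9↦6, 10↦2]  zeros at y ∈ {0, 1}
  x = 8: [0↦8, 1↦6, 2↦6, 3↦8, 4↦1, 5↦7, 6↦4, 7↦3, 8↦4, 9↦7, 10↦1]  zeros at y ∈ ∅
  x = 9: [0↦9, 1↦5, 2↦3, 3↦3, 4↦5, 5↦9, 6↦4, 7↦1, 8↦0, 9↦1, 10↦4]  zeros at y ∈ {8}
  x = 10: [0↦3, 1↦8, 2↦4, 3↦2, 4↦2, 5↦4, 6↦8, 7↦3, 8↦0, 9↦10, 10↦0]  zeros at y ∈ {8, 10}
Collecting zeros: affine points = {(0, 10), (2, 6), (2, 7), (4, 0), (4, 6), (5, 1), (5, 7), (7, 0), (7, 1), (9, 8), (10, 8), (10, 10)}.
Total count |C(F_11)_aff| = 12.


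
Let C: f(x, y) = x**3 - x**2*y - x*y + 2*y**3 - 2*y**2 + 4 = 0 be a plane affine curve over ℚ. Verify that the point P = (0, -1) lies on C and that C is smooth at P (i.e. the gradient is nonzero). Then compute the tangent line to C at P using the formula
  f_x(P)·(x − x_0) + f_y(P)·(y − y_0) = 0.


Tangent line at P: x + 10*y + 10 = 0.

Step 1: f(0, -1) = 0, so P lies on C.
Step 2: partial derivatives
  f_x(x, y) = 3*x**2 - 2*x*y - y, f_y(x, y) = -x**2 - x + 6*y**2 - 4*y.
  f_x(P) = 1, f_y(P) = 10 (gradient nonzero, so P is smooth).
Step 3: tangent line at P: 1·(x − 0) + 10·(y − -1) = 0.
Expanding: x + 10*y + 10 = 0.


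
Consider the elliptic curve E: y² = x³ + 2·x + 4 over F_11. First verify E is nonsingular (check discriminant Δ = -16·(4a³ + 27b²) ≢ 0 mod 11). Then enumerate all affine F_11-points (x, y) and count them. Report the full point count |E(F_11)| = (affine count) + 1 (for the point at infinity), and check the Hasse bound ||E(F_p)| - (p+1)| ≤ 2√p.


Affine points = {(0, 2), (0, 9), (2, 4), (2, 7), (3, 2), (3, 9), (6, 1), (6, 10), (7, 3), (7, 8), (8, 2), (8, 9), (9, 5), (9, 6), (10, 1), (10, 10)}; affine count = 16; |E(F_11)| = 17.

Discriminant check: Δ ∝ 4a³ + 27b² = 4·2³ + 27·4² = 4·8 + 27·16 ≡ 2 (mod 11). Nonzero ⇒ E is nonsingular.
For each x ∈ F_11, compute rhs = x³ + 2·x + 4 mod 11, then count y ∈ F_11 with y² ≡ rhs.
  x = 0: rhs = 4, matching y values: 2, 9 (2 points).
  x = 1: rhs = 7, matching y values: none (0 points).
  x = 2: rhs = 5, matching y values: 4, 7 (2 points).
  x = 3: rhs = 4, matching y values: 2, 9 (2 points).
  x = 4: rhs = 10, matching y values: none (0 points).
  x = 5: rhs = 7, matching y values: none (0 points).
  x = 6: rhs = 1, matching y values: 1, 10 (2 points).
  x = 7: rhs = 9, matching y values: 3, 8 (2 points).
  x = 8: rhs = 4, matching y values: 2, 9 (2 points).
  x = 9: rhs = 3, matching y values: 5, 6 (2 points).
  x = 10: rhs = 1, matching y values: 1, 10 (2 points).
Total affine count: 16.
Full point count |E(F_11)| = 16 + 1 = 17.
Hasse bound: |17 − (11+1)| = |5| = 5 ≤ 2√11 ≈ 6.6332 ✓.


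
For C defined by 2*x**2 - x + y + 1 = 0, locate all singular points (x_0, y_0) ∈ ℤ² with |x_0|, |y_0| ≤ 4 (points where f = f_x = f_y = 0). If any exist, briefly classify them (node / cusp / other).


No singular points in the scanned grid; C is smooth there.

Compute partial derivatives:
  f_x = 4*x - 1.
  f_y = 1.
f_y = 1 is a nonzero constant, so f_y never vanishes: no point (x, y) can satisfy f = f_x = f_y = 0. In particular no (x, y) ∈ {−4, ..., 4}² is singular; the curve is smooth.


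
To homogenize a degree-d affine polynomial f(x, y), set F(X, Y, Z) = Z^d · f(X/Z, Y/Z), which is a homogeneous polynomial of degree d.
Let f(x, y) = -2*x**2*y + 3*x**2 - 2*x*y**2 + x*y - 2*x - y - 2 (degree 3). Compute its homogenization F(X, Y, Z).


F(X, Y, Z) = -2*X**2*Y + 3*X**2*Z - 2*X*Y**2 + X*Y*Z - 2*X*Z**2 - Y*Z**2 - 2*Z**3

deg(f) = 3.
Substitute x = X/Z, y = Y/Z into f, then multiply by Z^3.
  monomial -2·x^2·y^1 ↦ -2·X^2·Y^1·Z^0.
  monomial 3·x^2·y^0 ↦ 3·X^2·Y^0·Z^1.
  monomial -2·x^1·y^2 ↦ -2·X^1·Y^2·Z^0.
  monomial 1·x^1·y^1 ↦ 1·X^1·Y^1·Z^1.
  monomial -2·x^1·y^0 ↦ -2·X^1·Y^0·Z^2.
  monomial -1·x^0·y^1 ↦ -1·X^0·Y^1·Z^2.
  monomial -2·x^0·y^0 ↦ -2·X^0·Y^0·Z^3.
Collecting: F(X, Y, Z) = -2*X**2*Y + 3*X**2*Z - 2*X*Y**2 + X*Y*Z - 2*X*Z**2 - Y*Z**2 - 2*Z**3.
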